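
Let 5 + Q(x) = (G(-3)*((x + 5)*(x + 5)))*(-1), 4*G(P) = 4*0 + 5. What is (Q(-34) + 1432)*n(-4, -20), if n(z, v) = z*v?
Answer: 30060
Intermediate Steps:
n(z, v) = v*z
G(P) = 5/4 (G(P) = (4*0 + 5)/4 = (0 + 5)/4 = (¼)*5 = 5/4)
Q(x) = -5 - 5*(5 + x)²/4 (Q(x) = -5 + (5*((x + 5)*(x + 5))/4)*(-1) = -5 + (5*((5 + x)*(5 + x))/4)*(-1) = -5 + (5*(5 + x)²/4)*(-1) = -5 - 5*(5 + x)²/4)
(Q(-34) + 1432)*n(-4, -20) = ((-5 - 5*(5 - 34)²/4) + 1432)*(-20*(-4)) = ((-5 - 5/4*(-29)²) + 1432)*80 = ((-5 - 5/4*841) + 1432)*80 = ((-5 - 4205/4) + 1432)*80 = (-4225/4 + 1432)*80 = (1503/4)*80 = 30060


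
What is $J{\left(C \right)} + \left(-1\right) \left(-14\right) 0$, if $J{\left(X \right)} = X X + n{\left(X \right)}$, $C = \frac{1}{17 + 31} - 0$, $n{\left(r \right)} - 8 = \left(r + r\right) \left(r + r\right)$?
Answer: $\frac{18437}{2304} \approx 8.0022$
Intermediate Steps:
$n{\left(r \right)} = 8 + 4 r^{2}$ ($n{\left(r \right)} = 8 + \left(r + r\right) \left(r + r\right) = 8 + 2 r 2 r = 8 + 4 r^{2}$)
$C = \frac{1}{48}$ ($C = \frac{1}{48} + 0 = \frac{1}{48} \approx 0.020833$)
$J{\left(X \right)} = 8 + 5 X^{2}$ ($J{\left(X \right)} = X X + \left(8 + 4 X^{2}\right) = X^{2} + \left(8 + 4 X^{2}\right) = 8 + 5 X^{2}$)
$J{\left(C \right)} + \left(-1\right) \left(-14\right) 0 = \left(8 + \frac{5}{2304}\right) + \left(-1\right) \left(-14\right) 0 = \left(8 + 5 \cdot \frac{1}{2304}\right) + 14 \cdot 0 = \left(8 + \frac{5}{2304}\right) + 0 = \frac{18437}{2304} + 0 = \frac{18437}{2304}$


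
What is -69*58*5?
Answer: -20010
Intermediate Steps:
-69*58*5 = -4002*5 = -20010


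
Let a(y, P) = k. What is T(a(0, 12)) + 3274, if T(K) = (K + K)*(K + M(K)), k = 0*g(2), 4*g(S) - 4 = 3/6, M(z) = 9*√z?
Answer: 3274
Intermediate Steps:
g(S) = 9/8 (g(S) = 1 + (3/6)/4 = 1 + (3*(⅙))/4 = 1 + (¼)*(½) = 1 + ⅛ = 9/8)
k = 0 (k = 0*(9/8) = 0)
a(y, P) = 0
T(K) = 2*K*(K + 9*√K) (T(K) = (K + K)*(K + 9*√K) = (2*K)*(K + 9*√K) = 2*K*(K + 9*√K))
T(a(0, 12)) + 3274 = 2*0*(0 + 9*√0) + 3274 = 2*0*(0 + 9*0) + 3274 = 2*0*(0 + 0) + 3274 = 2*0*0 + 3274 = 0 + 3274 = 3274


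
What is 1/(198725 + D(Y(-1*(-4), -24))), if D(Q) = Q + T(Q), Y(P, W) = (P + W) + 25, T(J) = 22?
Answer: 1/198752 ≈ 5.0314e-6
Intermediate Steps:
Y(P, W) = 25 + P + W
D(Q) = 22 + Q (D(Q) = Q + 22 = 22 + Q)
1/(198725 + D(Y(-1*(-4), -24))) = 1/(198725 + (22 + (25 - 1*(-4) - 24))) = 1/(198725 + (22 + (25 + 4 - 24))) = 1/(198725 + (22 + 5)) = 1/(198725 + 27) = 1/198752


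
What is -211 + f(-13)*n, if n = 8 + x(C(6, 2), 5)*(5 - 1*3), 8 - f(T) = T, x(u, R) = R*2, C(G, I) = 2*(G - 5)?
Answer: 377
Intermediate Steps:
C(G, I) = -10 + 2*G (C(G, I) = 2*(-5 + G) = -10 + 2*G)
x(u, R) = 2*R
f(T) = 8 - T
n = 28 (n = 8 + (2*5)*(5 - 1*3) = 8 + 10*(5 - 3) = 8 + 10*2 = 8 + 20 = 28)
-211 + f(-13)*n = -211 + (8 - 1*(-13))*28 = -211 + (8 + 13)*28 = -211 + 21*28 = -211 + 588 = 377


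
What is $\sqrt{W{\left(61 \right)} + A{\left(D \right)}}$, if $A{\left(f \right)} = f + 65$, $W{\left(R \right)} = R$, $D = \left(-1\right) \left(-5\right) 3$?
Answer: $\sqrt{141} \approx 11.874$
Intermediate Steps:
$D = 15$ ($D = 5 \cdot 3 = 15$)
$A{\left(f \right)} = 65 + f$
$\sqrt{W{\left(61 \right)} + A{\left(D \right)}} = \sqrt{61 + \left(65 + 15\right)} = \sqrt{61 + 80} = \sqrt{141}$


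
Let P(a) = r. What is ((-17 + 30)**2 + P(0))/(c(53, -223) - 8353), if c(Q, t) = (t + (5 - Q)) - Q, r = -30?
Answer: -139/8677 ≈ -0.016019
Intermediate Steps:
P(a) = -30
c(Q, t) = 5 + t - 2*Q (c(Q, t) = (5 + t - Q) - Q = 5 + t - 2*Q)
((-17 + 30)**2 + P(0))/(c(53, -223) - 8353) = ((-17 + 30)**2 - 30)/((5 - 223 - 2*53) - 8353) = (13**2 - 30)/((5 - 223 - 106) - 8353) = (169 - 30)/(-324 - 8353) = 139/(-8677) = 139*(-1/8677) = -139/8677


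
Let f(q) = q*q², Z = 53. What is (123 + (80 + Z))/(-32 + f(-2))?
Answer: -32/5 ≈ -6.4000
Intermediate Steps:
f(q) = q³
(123 + (80 + Z))/(-32 + f(-2)) = (123 + (80 + 53))/(-32 + (-2)³) = (123 + 133)/(-32 - 8) = 256/(-40) = -1/40*256 = -32/5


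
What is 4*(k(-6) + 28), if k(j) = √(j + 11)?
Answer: 112 + 4*√5 ≈ 120.94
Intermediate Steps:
k(j) = √(11 + j)
4*(k(-6) + 28) = 4*(√(11 - 6) + 28) = 4*(√5 + 28) = 4*(28 + √5) = 112 + 4*√5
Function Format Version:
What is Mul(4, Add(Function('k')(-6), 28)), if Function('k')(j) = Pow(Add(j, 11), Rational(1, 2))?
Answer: Add(112, Mul(4, Pow(5, Rational(1, 2)))) ≈ 120.94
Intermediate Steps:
Function('k')(j) = Pow(Add(11, j), Rational(1, 2))
Mul(4, Add(Function('k')(-6), 28)) = Mul(4, Add(Pow(Add(11, -6), Rational(1, 2)), 28)) = Mul(4, Add(Pow(5, Rational(1, 2)), 28)) = Mul(4, Add(28, Pow(5, Rational(1, 2)))) = Add(112, Mul(4, Pow(5, Rational(1, 2))))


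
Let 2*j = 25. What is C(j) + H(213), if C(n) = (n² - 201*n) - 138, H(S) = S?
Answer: -9125/4 ≈ -2281.3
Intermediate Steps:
j = 25/2 (j = (½)*25 = 25/2 ≈ 12.500)
C(n) = -138 + n² - 201*n
C(j) + H(213) = (-138 + (25/2)² - 201*25/2) + 213 = (-138 + 625/4 - 5025/2) + 213 = -9977/4 + 213 = -9125/4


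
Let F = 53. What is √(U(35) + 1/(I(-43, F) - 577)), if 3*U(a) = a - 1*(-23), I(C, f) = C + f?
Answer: √76727/63 ≈ 4.3968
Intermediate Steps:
U(a) = 23/3 + a/3 (U(a) = (a - 1*(-23))/3 = (a + 23)/3 = (23 + a)/3 = 23/3 + a/3)
√(U(35) + 1/(I(-43, F) - 577)) = √((23/3 + (⅓)*35) + 1/((-43 + 53) - 577)) = √((23/3 + 35/3) + 1/(10 - 577)) = √(58/3 + 1/(-567)) = √(58/3 - 1/567) = √(10961/567) = √76727/63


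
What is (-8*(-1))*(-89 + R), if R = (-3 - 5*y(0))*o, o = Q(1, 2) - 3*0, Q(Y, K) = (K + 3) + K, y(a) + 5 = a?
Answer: 520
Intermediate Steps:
y(a) = -5 + a
Q(Y, K) = 3 + 2*K (Q(Y, K) = (3 + K) + K = 3 + 2*K)
o = 7 (o = (3 + 2*2) - 3*0 = (3 + 4) + 0 = 7 + 0 = 7)
R = 154 (R = (-3 - 5*(-5 + 0))*7 = (-3 - 5*(-5))*7 = (-3 + 25)*7 = 22*7 = 154)
(-8*(-1))*(-89 + R) = (-8*(-1))*(-89 + 154) = 8*65 = 520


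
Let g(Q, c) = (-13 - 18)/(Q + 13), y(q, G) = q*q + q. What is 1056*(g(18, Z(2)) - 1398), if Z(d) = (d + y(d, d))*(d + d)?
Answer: -1477344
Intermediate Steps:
y(q, G) = q + q² (y(q, G) = q² + q = q + q²)
Z(d) = 2*d*(d + d*(1 + d)) (Z(d) = (d + d*(1 + d))*(d + d) = (d + d*(1 + d))*(2*d) = 2*d*(d + d*(1 + d)))
g(Q, c) = -31/(13 + Q)
1056*(g(18, Z(2)) - 1398) = 1056*(-31/(13 + 18) - 1398) = 1056*(-31/31 - 1398) = 1056*(-31*1/31 - 1398) = 1056*(-1 - 1398) = 1056*(-1399) = -1477344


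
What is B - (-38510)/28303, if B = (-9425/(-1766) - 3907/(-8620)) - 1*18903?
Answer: -4070678984742347/215427152380 ≈ -18896.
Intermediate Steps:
B = -143835356749/7611460 (B = (-9425*(-1/1766) - 3907*(-1/8620)) - 18903 = (9425/1766 + 3907/8620) - 18903 = 44071631/7611460 - 18903 = -143835356749/7611460 ≈ -18897.)
B - (-38510)/28303 = -143835356749/7611460 - (-38510)/28303 = -143835356749/7611460 - 1*(-38510/28303) = -143835356749/7611460 + 38510/28303 = -4070678984742347/215427152380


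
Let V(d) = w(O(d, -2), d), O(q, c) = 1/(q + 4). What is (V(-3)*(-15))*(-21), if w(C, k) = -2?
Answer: -630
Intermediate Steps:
O(q, c) = 1/(4 + q)
V(d) = -2
(V(-3)*(-15))*(-21) = -2*(-15)*(-21) = 30*(-21) = -630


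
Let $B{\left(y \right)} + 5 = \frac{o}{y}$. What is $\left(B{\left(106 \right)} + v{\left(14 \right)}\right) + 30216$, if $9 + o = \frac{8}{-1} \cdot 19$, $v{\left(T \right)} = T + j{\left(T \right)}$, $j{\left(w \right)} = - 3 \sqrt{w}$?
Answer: $\frac{3203689}{106} - 3 \sqrt{14} \approx 30212.0$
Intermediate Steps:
$v{\left(T \right)} = T - 3 \sqrt{T}$
$o = -161$ ($o = -9 + \frac{8}{-1} \cdot 19 = -9 + 8 \left(-1\right) 19 = -9 - 152 = -161$)
$B{\left(y \right)} = -5 - \frac{161}{y}$
$\left(B{\left(106 \right)} + v{\left(14 \right)}\right) + 30216 = \left(\left(-5 - \frac{161}{106}\right) + \left(14 - 3 \sqrt{14}\right)\right) + 30216 = \left(- \frac{691}{106} + \left(14 - 3 \sqrt{14}\right)\right) + 30216 = \left(\frac{793}{106} - 3 \sqrt{14}\right) + 30216 = \frac{3203689}{106} - 3 \sqrt{14}$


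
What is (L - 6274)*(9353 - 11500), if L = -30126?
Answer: 78150800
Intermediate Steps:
(L - 6274)*(9353 - 11500) = (-30126 - 6274)*(9353 - 11500) = -36400*(-2147) = 78150800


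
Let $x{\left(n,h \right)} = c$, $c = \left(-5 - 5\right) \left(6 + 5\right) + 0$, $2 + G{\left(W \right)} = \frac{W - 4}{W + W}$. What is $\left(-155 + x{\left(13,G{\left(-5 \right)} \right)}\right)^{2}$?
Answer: $70225$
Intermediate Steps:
$G{\left(W \right)} = -2 + \frac{-4 + W}{2 W}$ ($G{\left(W \right)} = -2 + \frac{W - 4}{W + W} = -2 + \frac{-4 + W}{2 W}$)
$c = -110$ ($c = \left(-10\right) 11 + 0 = -110 + 0 = -110$)
$x{\left(n,h \right)} = -110$
$\left(-155 + x{\left(13,G{\left(-5 \right)} \right)}\right)^{2} = \left(-155 - 110\right)^{2} = \left(-265\right)^{2} = 70225$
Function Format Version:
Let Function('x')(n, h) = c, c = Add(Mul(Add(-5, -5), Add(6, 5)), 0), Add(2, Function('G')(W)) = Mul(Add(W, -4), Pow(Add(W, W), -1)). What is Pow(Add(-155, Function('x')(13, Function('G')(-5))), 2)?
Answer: 70225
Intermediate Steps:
Function('G')(W) = Add(-2, Mul(Rational(1, 2), Pow(W, -1), Add(-4, W))) (Function('G')(W) = Add(-2, Mul(Add(W, -4), Pow(Add(W, W), -1))) = Add(-2, Mul(Add(-4, W), Pow(Mul(2, W), -1))) = Add(-2, Mul(Add(-4, W), Mul(Rational(1, 2), Pow(W, -1)))) = Add(-2, Mul(Rational(1, 2), Pow(W, -1), Add(-4, W))))
c = -110 (c = Add(Mul(-10, 11), 0) = Add(-110, 0) = -110)
Function('x')(n, h) = -110
Pow(Add(-155, Function('x')(13, Function('G')(-5))), 2) = Pow(Add(-155, -110), 2) = Pow(-265, 2) = 70225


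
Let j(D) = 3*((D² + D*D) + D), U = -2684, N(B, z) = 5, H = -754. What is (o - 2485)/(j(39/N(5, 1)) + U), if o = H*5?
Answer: 156375/57389 ≈ 2.7248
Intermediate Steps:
j(D) = 3*D + 6*D² (j(D) = 3*((D² + D²) + D) = 3*(2*D² + D) = 3*(D + 2*D²) = 3*D + 6*D²)
o = -3770 (o = -754*5 = -3770)
(o - 2485)/(j(39/N(5, 1)) + U) = (-3770 - 2485)/(3*(39/5)*(1 + 2*(39/5)) - 2684) = -6255/(3*(39*(⅕))*(1 + 2*(39*(⅕))) - 2684) = -6255/(3*(39/5)*(1 + 2*(39/5)) - 2684) = -6255/(3*(39/5)*(1 + 78/5) - 2684) = -6255/(3*(39/5)*(83/5) - 2684) = -6255/(9711/25 - 2684) = -6255/(-57389/25) = -6255*(-25/57389) = 156375/57389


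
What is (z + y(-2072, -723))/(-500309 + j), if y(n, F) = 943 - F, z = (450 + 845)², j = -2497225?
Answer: -1678691/2997534 ≈ -0.56002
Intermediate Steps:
z = 1677025 (z = 1295² = 1677025)
(z + y(-2072, -723))/(-500309 + j) = (1677025 + (943 - 1*(-723)))/(-500309 - 2497225) = (1677025 + (943 + 723))/(-2997534) = (1677025 + 1666)*(-1/2997534) = 1678691*(-1/2997534) = -1678691/2997534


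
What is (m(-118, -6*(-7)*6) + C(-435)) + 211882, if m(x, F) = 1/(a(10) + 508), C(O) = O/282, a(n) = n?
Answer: 2579220832/12173 ≈ 2.1188e+5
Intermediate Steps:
C(O) = O/282 (C(O) = O*(1/282) = O/282)
m(x, F) = 1/518 (m(x, F) = 1/(10 + 508) = 1/518)
(m(-118, -6*(-7)*6) + C(-435)) + 211882 = (1/518 + (1/282)*(-435)) + 211882 = (1/518 - 145/94) + 211882 = -18754/12173 + 211882 = 2579220832/12173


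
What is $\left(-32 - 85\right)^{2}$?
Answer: $13689$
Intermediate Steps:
$\left(-32 - 85\right)^{2} = \left(-117\right)^{2} = 13689$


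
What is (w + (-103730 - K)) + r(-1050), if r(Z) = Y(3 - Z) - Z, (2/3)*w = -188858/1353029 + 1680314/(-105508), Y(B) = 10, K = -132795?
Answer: 4297065775525045/142755383732 ≈ 30101.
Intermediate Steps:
w = -3440159401455/142755383732 (w = 3*(-188858/1353029 + 1680314/(-105508))/2 = 3*(-188858*1/1353029 + 1680314*(-1/105508))/2 = 3*(-188858/1353029 - 840157/52754)/2 = (3/2)*(-1146719800485/71377691866) = -3440159401455/142755383732 ≈ -24.098)
r(Z) = 10 - Z
(w + (-103730 - K)) + r(-1050) = (-3440159401455/142755383732 + (-103730 - 1*(-132795))) + (10 - 1*(-1050)) = (-3440159401455/142755383732 + (-103730 + 132795)) + (10 + 1050) = (-3440159401455/142755383732 + 29065) + 1060 = 4145745068769125/142755383732 + 1060 = 4297065775525045/142755383732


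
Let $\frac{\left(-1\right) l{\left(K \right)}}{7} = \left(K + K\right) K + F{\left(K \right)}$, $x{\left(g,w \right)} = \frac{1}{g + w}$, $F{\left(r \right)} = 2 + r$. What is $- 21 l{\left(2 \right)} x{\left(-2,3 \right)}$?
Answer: $1764$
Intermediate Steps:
$l{\left(K \right)} = -14 - 14 K^{2} - 7 K$ ($l{\left(K \right)} = - 7 \left(\left(K + K\right) K + \left(2 + K\right)\right) = - 7 \left(2 K K + \left(2 + K\right)\right) = - 7 \left(2 K^{2} + \left(2 + K\right)\right) = - 7 \left(2 + K + 2 K^{2}\right) = -14 - 14 K^{2} - 7 K$)
$- 21 l{\left(2 \right)} x{\left(-2,3 \right)} = \frac{\left(-21\right) \left(-14 - 14 \cdot 2^{2} - 14\right)}{-2 + 3} = \frac{\left(-21\right) \left(-14 - 56 - 14\right)}{1} = - 21 \left(-14 - 56 - 14\right) 1 = \left(-21\right) \left(-84\right) 1 = 1764 \cdot 1 = 1764$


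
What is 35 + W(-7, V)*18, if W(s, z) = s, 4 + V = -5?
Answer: -91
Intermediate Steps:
V = -9 (V = -4 - 5 = -9)
35 + W(-7, V)*18 = 35 - 7*18 = 35 - 126 = -91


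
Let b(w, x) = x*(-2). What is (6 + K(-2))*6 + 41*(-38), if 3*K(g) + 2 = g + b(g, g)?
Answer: -1522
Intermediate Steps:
b(w, x) = -2*x
K(g) = -⅔ - g/3 (K(g) = -⅔ + (g - 2*g)/3 = -⅔ + (-g)/3 = -⅔ - g/3)
(6 + K(-2))*6 + 41*(-38) = (6 + (-⅔ - ⅓*(-2)))*6 + 41*(-38) = (6 + (-⅔ + ⅔))*6 - 1558 = (6 + 0)*6 - 1558 = 6*6 - 1558 = 36 - 1558 = -1522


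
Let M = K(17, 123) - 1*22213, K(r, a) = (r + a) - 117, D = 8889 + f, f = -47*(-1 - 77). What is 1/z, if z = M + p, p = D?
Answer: -1/9635 ≈ -0.00010379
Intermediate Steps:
f = 3666 (f = -47*(-78) = 3666)
D = 12555 (D = 8889 + 3666 = 12555)
K(r, a) = -117 + a + r (K(r, a) = (a + r) - 117 = -117 + a + r)
p = 12555
M = -22190 (M = (-117 + 123 + 17) - 1*22213 = 23 - 22213 = -22190)
z = -9635 (z = -22190 + 12555 = -9635)
1/z = 1/(-9635) = -1/9635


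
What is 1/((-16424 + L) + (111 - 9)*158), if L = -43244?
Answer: -1/43552 ≈ -2.2961e-5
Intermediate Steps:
1/((-16424 + L) + (111 - 9)*158) = 1/((-16424 - 43244) + (111 - 9)*158) = 1/(-59668 + 102*158) = 1/(-59668 + 16116) = 1/(-43552) = -1/43552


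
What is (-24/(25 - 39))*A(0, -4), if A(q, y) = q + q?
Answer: 0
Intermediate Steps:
A(q, y) = 2*q
(-24/(25 - 39))*A(0, -4) = (-24/(25 - 39))*(2*0) = (-24/(-14))*0 = -1/14*(-24)*0 = (12/7)*0 = 0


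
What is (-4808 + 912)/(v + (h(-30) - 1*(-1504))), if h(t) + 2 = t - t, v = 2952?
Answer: -1948/2227 ≈ -0.87472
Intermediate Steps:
h(t) = -2 (h(t) = -2 + (t - t) = -2 + 0 = -2)
(-4808 + 912)/(v + (h(-30) - 1*(-1504))) = (-4808 + 912)/(2952 + (-2 - 1*(-1504))) = -3896/(2952 + (-2 + 1504)) = -3896/(2952 + 1502) = -3896/4454 = -3896*1/4454 = -1948/2227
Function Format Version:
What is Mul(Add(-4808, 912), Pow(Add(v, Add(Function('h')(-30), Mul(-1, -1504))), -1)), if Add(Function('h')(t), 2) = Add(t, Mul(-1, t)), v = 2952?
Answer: Rational(-1948, 2227) ≈ -0.87472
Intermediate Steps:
Function('h')(t) = -2 (Function('h')(t) = Add(-2, Add(t, Mul(-1, t))) = Add(-2, 0) = -2)
Mul(Add(-4808, 912), Pow(Add(v, Add(Function('h')(-30), Mul(-1, -1504))), -1)) = Mul(Add(-4808, 912), Pow(Add(2952, Add(-2, Mul(-1, -1504))), -1)) = Mul(-3896, Pow(Add(2952, Add(-2, 1504)), -1)) = Mul(-3896, Pow(Add(2952, 1502), -1)) = Mul(-3896, Pow(4454, -1)) = Mul(-3896, Rational(1, 4454)) = Rational(-1948, 2227)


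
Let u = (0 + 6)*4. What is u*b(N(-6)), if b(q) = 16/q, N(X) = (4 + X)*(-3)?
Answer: 64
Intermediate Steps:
N(X) = -12 - 3*X
u = 24 (u = 6*4 = 24)
u*b(N(-6)) = 24*(16/(-12 - 3*(-6))) = 24*(16/(-12 + 18)) = 24*(16/6) = 24*(16*(⅙)) = 24*(8/3) = 64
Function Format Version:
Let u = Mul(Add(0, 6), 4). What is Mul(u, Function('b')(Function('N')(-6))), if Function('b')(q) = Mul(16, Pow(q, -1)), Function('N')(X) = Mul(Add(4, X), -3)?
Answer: 64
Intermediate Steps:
Function('N')(X) = Add(-12, Mul(-3, X))
u = 24 (u = Mul(6, 4) = 24)
Mul(u, Function('b')(Function('N')(-6))) = Mul(24, Mul(16, Pow(Add(-12, Mul(-3, -6)), -1))) = Mul(24, Mul(16, Pow(Add(-12, 18), -1))) = Mul(24, Mul(16, Pow(6, -1))) = Mul(24, Mul(16, Rational(1, 6))) = Mul(24, Rational(8, 3)) = 64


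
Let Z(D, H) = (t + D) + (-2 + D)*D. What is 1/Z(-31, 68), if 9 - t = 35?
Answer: 1/966 ≈ 0.0010352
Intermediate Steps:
t = -26 (t = 9 - 1*35 = 9 - 35 = -26)
Z(D, H) = -26 + D + D*(-2 + D) (Z(D, H) = (-26 + D) + (-2 + D)*D = (-26 + D) + D*(-2 + D) = -26 + D + D*(-2 + D))
1/Z(-31, 68) = 1/(-26 + (-31)² - 1*(-31)) = 1/(-26 + 961 + 31) = 1/966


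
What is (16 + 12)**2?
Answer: 784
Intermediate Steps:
(16 + 12)**2 = 28**2 = 784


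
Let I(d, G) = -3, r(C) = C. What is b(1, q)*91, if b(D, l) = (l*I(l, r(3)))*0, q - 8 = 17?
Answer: 0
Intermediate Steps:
q = 25 (q = 8 + 17 = 25)
b(D, l) = 0 (b(D, l) = (l*(-3))*0 = -3*l*0 = 0)
b(1, q)*91 = 0*91 = 0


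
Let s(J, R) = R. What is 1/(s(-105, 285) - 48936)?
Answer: -1/48651 ≈ -2.0555e-5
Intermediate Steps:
1/(s(-105, 285) - 48936) = 1/(285 - 48936) = 1/(-48651) = -1/48651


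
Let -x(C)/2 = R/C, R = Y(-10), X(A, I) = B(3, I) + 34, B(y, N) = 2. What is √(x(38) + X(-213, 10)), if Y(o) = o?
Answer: √13186/19 ≈ 6.0437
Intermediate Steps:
X(A, I) = 36 (X(A, I) = 2 + 34 = 36)
R = -10
x(C) = 20/C (x(C) = -(-20)/C = 20/C)
√(x(38) + X(-213, 10)) = √(20/38 + 36) = √(20*(1/38) + 36) = √(10/19 + 36) = √(694/19) = √13186/19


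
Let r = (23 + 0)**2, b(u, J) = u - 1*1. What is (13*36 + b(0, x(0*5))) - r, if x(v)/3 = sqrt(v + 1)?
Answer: -62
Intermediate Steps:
x(v) = 3*sqrt(1 + v) (x(v) = 3*sqrt(v + 1) = 3*sqrt(1 + v))
b(u, J) = -1 + u (b(u, J) = u - 1 = -1 + u)
r = 529 (r = 23**2 = 529)
(13*36 + b(0, x(0*5))) - r = (13*36 + (-1 + 0)) - 1*529 = (468 - 1) - 529 = 467 - 529 = -62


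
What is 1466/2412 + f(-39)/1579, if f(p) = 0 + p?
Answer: 1110373/1904274 ≈ 0.58310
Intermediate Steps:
f(p) = p
1466/2412 + f(-39)/1579 = 1466/2412 - 39/1579 = 1466*(1/2412) - 39*1/1579 = 733/1206 - 39/1579 = 1110373/1904274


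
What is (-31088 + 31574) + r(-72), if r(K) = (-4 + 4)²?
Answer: 486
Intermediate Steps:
r(K) = 0 (r(K) = 0² = 0)
(-31088 + 31574) + r(-72) = (-31088 + 31574) + 0 = 486 + 0 = 486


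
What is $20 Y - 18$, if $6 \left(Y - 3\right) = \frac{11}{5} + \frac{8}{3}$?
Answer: $\frac{524}{9} \approx 58.222$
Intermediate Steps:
$Y = \frac{343}{90}$ ($Y = 3 + \frac{\frac{11}{5} + \frac{8}{3}}{6} = 3 + \frac{1}{6} \cdot \frac{73}{15} = 3 + \frac{73}{90} = \frac{343}{90} \approx 3.8111$)
$20 Y - 18 = 20 \cdot \frac{343}{90} - 18 = \frac{686}{9} - 18 = \frac{524}{9}$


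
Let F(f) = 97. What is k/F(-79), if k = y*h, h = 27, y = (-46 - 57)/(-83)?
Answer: 2781/8051 ≈ 0.34542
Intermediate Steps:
y = 103/83 (y = -103*(-1/83) = 103/83 ≈ 1.2410)
k = 2781/83 (k = (103/83)*27 = 2781/83 ≈ 33.506)
k/F(-79) = (2781/83)/97 = (2781/83)*(1/97) = 2781/8051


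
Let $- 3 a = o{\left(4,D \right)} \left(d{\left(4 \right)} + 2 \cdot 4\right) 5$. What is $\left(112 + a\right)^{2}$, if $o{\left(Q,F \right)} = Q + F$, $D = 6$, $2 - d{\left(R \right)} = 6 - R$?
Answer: $\frac{4096}{9} \approx 455.11$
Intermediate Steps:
$d{\left(R \right)} = -4 + R$ ($d{\left(R \right)} = 2 - \left(6 - R\right) = 2 + \left(-6 + R\right) = -4 + R$)
$o{\left(Q,F \right)} = F + Q$
$a = - \frac{400}{3}$ ($a = - \frac{\left(6 + 4\right) \left(\left(-4 + 4\right) + 2 \cdot 4\right) 5}{3} = - \frac{10 \left(0 + 8\right) 5}{3} = - \frac{10 \cdot 8 \cdot 5}{3} = - \frac{80 \cdot 5}{3} = \left(- \frac{1}{3}\right) 400 = - \frac{400}{3} \approx -133.33$)
$\left(112 + a\right)^{2} = \left(112 - \frac{400}{3}\right)^{2} = \left(- \frac{64}{3}\right)^{2} = \frac{4096}{9}$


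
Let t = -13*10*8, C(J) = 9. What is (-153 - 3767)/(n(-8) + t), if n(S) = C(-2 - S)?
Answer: 3920/1031 ≈ 3.8021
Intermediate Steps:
n(S) = 9
t = -1040 (t = -130*8 = -1040)
(-153 - 3767)/(n(-8) + t) = (-153 - 3767)/(9 - 1040) = -3920/(-1031) = -3920*(-1/1031) = 3920/1031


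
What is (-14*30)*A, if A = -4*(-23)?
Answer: -38640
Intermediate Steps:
A = 92
(-14*30)*A = -14*30*92 = -420*92 = -38640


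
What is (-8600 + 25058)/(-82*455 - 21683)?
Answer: -16458/58993 ≈ -0.27898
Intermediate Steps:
(-8600 + 25058)/(-82*455 - 21683) = 16458/(-37310 - 21683) = 16458/(-58993) = 16458*(-1/58993) = -16458/58993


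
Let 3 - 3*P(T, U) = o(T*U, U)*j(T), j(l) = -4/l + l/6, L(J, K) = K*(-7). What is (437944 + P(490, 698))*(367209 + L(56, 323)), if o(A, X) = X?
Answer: 337130007670924/2205 ≈ 1.5289e+11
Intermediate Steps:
L(J, K) = -7*K
j(l) = -4/l + l/6 (j(l) = -4/l + l*(⅙) = -4/l + l/6)
P(T, U) = 1 - U*(-4/T + T/6)/3
(437944 + P(490, 698))*(367209 + L(56, 323)) = (437944 + (490 - 1/18*698*(-24 + 490²))/490)*(367209 - 7*323) = (437944 + (490 - 1/18*698*(-24 + 240100))/490)*(367209 - 2261) = (437944 + (490 - 1/18*698*240076)/490)*364948 = (437944 + (490 - 83786524/9)/490)*364948 = (437944 + (1/490)*(-83782114/9))*364948 = (437944 - 41891057/2205)*364948 = (923775463/2205)*364948 = 337130007670924/2205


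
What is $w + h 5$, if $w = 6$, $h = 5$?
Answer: $31$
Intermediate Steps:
$w + h 5 = 6 + 5 \cdot 5 = 6 + 25 = 31$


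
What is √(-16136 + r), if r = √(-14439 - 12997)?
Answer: √(-16136 + 38*I*√19) ≈ 0.652 + 127.03*I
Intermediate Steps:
r = 38*I*√19 (r = √(-27436) = 38*I*√19 ≈ 165.64*I)
√(-16136 + r) = √(-16136 + 38*I*√19)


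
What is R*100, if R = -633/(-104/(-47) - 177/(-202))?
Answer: -600970200/29327 ≈ -20492.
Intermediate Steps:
R = -6009702/29327 (R = -633/(-104*(-1/47) - 177*(-1/202)) = -633/(104/47 + 177/202) = -633/29327/9494 = -633*9494/29327 = -6009702/29327 ≈ -204.92)
R*100 = -6009702/29327*100 = -600970200/29327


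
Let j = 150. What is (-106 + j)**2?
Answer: 1936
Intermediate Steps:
(-106 + j)**2 = (-106 + 150)**2 = 44**2 = 1936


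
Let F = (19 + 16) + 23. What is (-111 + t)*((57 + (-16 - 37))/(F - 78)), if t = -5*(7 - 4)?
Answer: 126/5 ≈ 25.200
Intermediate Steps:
F = 58 (F = 35 + 23 = 58)
t = -15 (t = -5*3 = -15)
(-111 + t)*((57 + (-16 - 37))/(F - 78)) = (-111 - 15)*((57 + (-16 - 37))/(58 - 78)) = -126*(57 - 53)/(-20) = -504*(-1)/20 = -126*(-⅕) = 126/5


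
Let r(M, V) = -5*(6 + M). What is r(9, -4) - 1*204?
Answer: -279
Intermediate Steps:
r(M, V) = -30 - 5*M
r(9, -4) - 1*204 = (-30 - 5*9) - 1*204 = (-30 - 45) - 204 = -75 - 204 = -279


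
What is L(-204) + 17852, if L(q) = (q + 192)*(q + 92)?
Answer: 19196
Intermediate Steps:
L(q) = (92 + q)*(192 + q) (L(q) = (192 + q)*(92 + q) = (92 + q)*(192 + q))
L(-204) + 17852 = (17664 + (-204)² + 284*(-204)) + 17852 = (17664 + 41616 - 57936) + 17852 = 1344 + 17852 = 19196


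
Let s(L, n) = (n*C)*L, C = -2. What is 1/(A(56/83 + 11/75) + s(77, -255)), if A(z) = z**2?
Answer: 38750625/1521763186519 ≈ 2.5464e-5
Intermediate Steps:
s(L, n) = -2*L*n (s(L, n) = (n*(-2))*L = (-2*n)*L = -2*L*n)
1/(A(56/83 + 11/75) + s(77, -255)) = 1/((56/83 + 11/75)**2 - 2*77*(-255)) = 1/((56*(1/83) + 11*(1/75))**2 + 39270) = 1/((56/83 + 11/75)**2 + 39270) = 1/((5113/6225)**2 + 39270) = 1/(26142769/38750625 + 39270) = 1/(1521763186519/38750625) = 38750625/1521763186519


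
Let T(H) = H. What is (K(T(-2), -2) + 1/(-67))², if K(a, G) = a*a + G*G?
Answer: 286225/4489 ≈ 63.761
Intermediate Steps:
K(a, G) = G² + a² (K(a, G) = a² + G² = G² + a²)
(K(T(-2), -2) + 1/(-67))² = (((-2)² + (-2)²) + 1/(-67))² = ((4 + 4) - 1/67)² = (8 - 1/67)² = (535/67)² = 286225/4489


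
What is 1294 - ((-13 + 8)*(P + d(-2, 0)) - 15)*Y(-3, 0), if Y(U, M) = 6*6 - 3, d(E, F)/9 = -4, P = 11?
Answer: -2336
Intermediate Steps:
d(E, F) = -36 (d(E, F) = 9*(-4) = -36)
Y(U, M) = 33 (Y(U, M) = 36 - 3 = 33)
1294 - ((-13 + 8)*(P + d(-2, 0)) - 15)*Y(-3, 0) = 1294 - ((-13 + 8)*(11 - 36) - 15)*33 = 1294 - (-5*(-25) - 15)*33 = 1294 - (125 - 15)*33 = 1294 - 110*33 = 1294 - 1*3630 = 1294 - 3630 = -2336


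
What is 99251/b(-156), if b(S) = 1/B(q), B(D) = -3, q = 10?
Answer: -297753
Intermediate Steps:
b(S) = -⅓ (b(S) = 1/(-3) = -⅓)
99251/b(-156) = 99251/(-⅓) = 99251*(-3) = -297753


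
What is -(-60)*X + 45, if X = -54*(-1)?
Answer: 3285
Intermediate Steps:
X = 54
-(-60)*X + 45 = -(-60)*54 + 45 = -60*(-54) + 45 = 3240 + 45 = 3285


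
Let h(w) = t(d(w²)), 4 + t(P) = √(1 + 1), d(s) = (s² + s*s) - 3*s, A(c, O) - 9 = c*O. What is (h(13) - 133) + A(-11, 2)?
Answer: -150 + √2 ≈ -148.59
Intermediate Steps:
A(c, O) = 9 + O*c (A(c, O) = 9 + c*O = 9 + O*c)
d(s) = -3*s + 2*s² (d(s) = (s² + s²) - 3*s = 2*s² - 3*s = -3*s + 2*s²)
t(P) = -4 + √2 (t(P) = -4 + √(1 + 1) = -4 + √2)
h(w) = -4 + √2
(h(13) - 133) + A(-11, 2) = ((-4 + √2) - 133) + (9 + 2*(-11)) = (-137 + √2) + (9 - 22) = (-137 + √2) - 13 = -150 + √2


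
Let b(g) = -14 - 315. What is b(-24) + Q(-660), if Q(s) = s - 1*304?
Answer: -1293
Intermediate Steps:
b(g) = -329
Q(s) = -304 + s (Q(s) = s - 304 = -304 + s)
b(-24) + Q(-660) = -329 + (-304 - 660) = -329 - 964 = -1293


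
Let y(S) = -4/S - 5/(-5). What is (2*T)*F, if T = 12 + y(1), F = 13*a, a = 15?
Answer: 3510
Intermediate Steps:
y(S) = 1 - 4/S (y(S) = -4/S - 5*(-⅕) = -4/S + 1 = 1 - 4/S)
F = 195 (F = 13*15 = 195)
T = 9 (T = 12 + (-4 + 1)/1 = 12 + 1*(-3) = 12 - 3 = 9)
(2*T)*F = (2*9)*195 = 18*195 = 3510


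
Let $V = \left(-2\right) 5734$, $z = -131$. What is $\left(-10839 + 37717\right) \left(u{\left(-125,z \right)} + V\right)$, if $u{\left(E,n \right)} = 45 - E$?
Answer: $-303667644$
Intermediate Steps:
$V = -11468$
$\left(-10839 + 37717\right) \left(u{\left(-125,z \right)} + V\right) = \left(-10839 + 37717\right) \left(\left(45 - -125\right) - 11468\right) = 26878 \left(\left(45 + 125\right) - 11468\right) = 26878 \left(170 - 11468\right) = 26878 \left(-11298\right) = -303667644$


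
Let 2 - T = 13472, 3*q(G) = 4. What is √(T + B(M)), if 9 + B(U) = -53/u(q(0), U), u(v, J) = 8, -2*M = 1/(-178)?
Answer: I*√215770/4 ≈ 116.13*I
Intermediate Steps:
q(G) = 4/3 (q(G) = (⅓)*4 = 4/3)
M = 1/356 (M = -½/(-178) = -½*(-1/178) = 1/356 ≈ 0.0028090)
T = -13470 (T = 2 - 1*13472 = 2 - 13472 = -13470)
B(U) = -125/8 (B(U) = -9 - 53/8 = -125/8)
√(T + B(M)) = √(-13470 - 125/8) = √(-107885/8) = I*√215770/4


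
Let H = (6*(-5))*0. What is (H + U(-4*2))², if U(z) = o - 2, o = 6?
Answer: 16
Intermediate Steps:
U(z) = 4 (U(z) = 6 - 2 = 4)
H = 0 (H = -30*0 = 0)
(H + U(-4*2))² = (0 + 4)² = 4² = 16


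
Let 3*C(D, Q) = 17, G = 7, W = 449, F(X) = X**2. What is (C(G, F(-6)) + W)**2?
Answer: 1860496/9 ≈ 2.0672e+5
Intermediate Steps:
C(D, Q) = 17/3 (C(D, Q) = (1/3)*17 = 17/3)
(C(G, F(-6)) + W)**2 = (17/3 + 449)**2 = (1364/3)**2 = 1860496/9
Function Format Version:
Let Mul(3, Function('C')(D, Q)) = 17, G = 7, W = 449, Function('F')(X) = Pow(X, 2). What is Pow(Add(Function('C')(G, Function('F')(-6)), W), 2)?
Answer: Rational(1860496, 9) ≈ 2.0672e+5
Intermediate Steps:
Function('C')(D, Q) = Rational(17, 3) (Function('C')(D, Q) = Mul(Rational(1, 3), 17) = Rational(17, 3))
Pow(Add(Function('C')(G, Function('F')(-6)), W), 2) = Pow(Add(Rational(17, 3), 449), 2) = Pow(Rational(1364, 3), 2) = Rational(1860496, 9)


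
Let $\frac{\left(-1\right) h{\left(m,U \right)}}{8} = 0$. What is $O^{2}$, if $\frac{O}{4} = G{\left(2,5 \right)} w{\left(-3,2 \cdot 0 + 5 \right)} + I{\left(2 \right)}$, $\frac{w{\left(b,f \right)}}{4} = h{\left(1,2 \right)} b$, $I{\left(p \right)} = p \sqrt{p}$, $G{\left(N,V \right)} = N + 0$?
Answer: $128$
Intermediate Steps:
$h{\left(m,U \right)} = 0$ ($h{\left(m,U \right)} = \left(-8\right) 0 = 0$)
$G{\left(N,V \right)} = N$
$I{\left(p \right)} = p^{\frac{3}{2}}$
$w{\left(b,f \right)} = 0$ ($w{\left(b,f \right)} = 4 \cdot 0 b = 4 \cdot 0 = 0$)
$O = 8 \sqrt{2}$ ($O = 4 \left(2 \cdot 0 + 2^{\frac{3}{2}}\right) = 4 \left(0 + 2 \sqrt{2}\right) = 4 \cdot 2 \sqrt{2} = 8 \sqrt{2} \approx 11.314$)
$O^{2} = \left(8 \sqrt{2}\right)^{2} = 128$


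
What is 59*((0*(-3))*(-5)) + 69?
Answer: 69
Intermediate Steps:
59*((0*(-3))*(-5)) + 69 = 59*(0*(-5)) + 69 = 59*0 + 69 = 0 + 69 = 69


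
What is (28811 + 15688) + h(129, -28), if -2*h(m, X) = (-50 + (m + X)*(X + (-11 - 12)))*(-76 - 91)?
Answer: -779569/2 ≈ -3.8978e+5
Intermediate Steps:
h(m, X) = -4175 + 167*(-23 + X)*(X + m)/2 (h(m, X) = -(-50 + (m + X)*(X + (-11 - 12)))*(-76 - 91)/2 = -(-50 + (X + m)*(X - 23))*(-167)/2 = -(-50 + (X + m)*(-23 + X))*(-167)/2 = -(-50 + (-23 + X)*(X + m))*(-167)/2 = -(8350 - 167*(-23 + X)*(X + m))/2 = -4175 + 167*(-23 + X)*(X + m)/2)
(28811 + 15688) + h(129, -28) = (28811 + 15688) + (-4175 - 3841/2*(-28) - 3841/2*129 + (167/2)*(-28)**2 + (167/2)*(-28)*129) = 44499 + (-4175 + 53774 - 495489/2 + (167/2)*784 - 301602) = 44499 + (-4175 + 53774 - 495489/2 + 65464 - 301602) = 44499 - 868567/2 = -779569/2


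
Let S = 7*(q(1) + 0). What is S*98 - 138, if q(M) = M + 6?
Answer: 4664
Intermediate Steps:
q(M) = 6 + M
S = 49 (S = 7*((6 + 1) + 0) = 7*(7 + 0) = 7*7 = 49)
S*98 - 138 = 49*98 - 138 = 4802 - 138 = 4664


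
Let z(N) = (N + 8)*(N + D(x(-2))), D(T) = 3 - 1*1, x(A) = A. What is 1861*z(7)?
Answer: 251235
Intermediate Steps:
D(T) = 2 (D(T) = 3 - 1 = 2)
z(N) = (2 + N)*(8 + N) (z(N) = (N + 8)*(N + 2) = (8 + N)*(2 + N) = (2 + N)*(8 + N))
1861*z(7) = 1861*(16 + 7² + 10*7) = 1861*(16 + 49 + 70) = 1861*135 = 251235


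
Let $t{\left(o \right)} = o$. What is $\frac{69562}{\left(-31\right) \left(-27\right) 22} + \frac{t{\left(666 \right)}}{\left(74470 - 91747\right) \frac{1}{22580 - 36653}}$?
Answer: $\frac{28964868421}{53023113} \approx 546.27$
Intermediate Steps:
$\frac{69562}{\left(-31\right) \left(-27\right) 22} + \frac{t{\left(666 \right)}}{\left(74470 - 91747\right) \frac{1}{22580 - 36653}} = \frac{69562}{\left(-31\right) \left(-27\right) 22} + \frac{666}{\left(74470 - 91747\right) \frac{1}{22580 - 36653}} = \frac{69562}{837 \cdot 22} + \frac{666}{\left(-17277\right) \frac{1}{-14073}} = \frac{69562}{18414} + \frac{666}{\left(-17277\right) \left(- \frac{1}{14073}\right)} = 69562 \cdot \frac{1}{18414} + \frac{666}{\frac{5759}{4691}} = \frac{34781}{9207} + 666 \cdot \frac{4691}{5759} = \frac{34781}{9207} + \frac{3124206}{5759} = \frac{28964868421}{53023113}$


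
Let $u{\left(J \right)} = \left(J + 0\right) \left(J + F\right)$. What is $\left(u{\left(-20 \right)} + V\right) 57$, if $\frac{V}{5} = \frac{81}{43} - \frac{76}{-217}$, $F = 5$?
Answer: $\frac{165500925}{9331} \approx 17737.0$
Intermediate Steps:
$u{\left(J \right)} = J \left(5 + J\right)$ ($u{\left(J \right)} = \left(J + 0\right) \left(J + 5\right) = J \left(5 + J\right)$)
$V = \frac{104225}{9331}$ ($V = 5 \left(\frac{81}{43} - \frac{76}{-217}\right) = 5 \left(81 \cdot \frac{1}{43} - - \frac{76}{217}\right) = 5 \left(\frac{81}{43} + \frac{76}{217}\right) = 5 \cdot \frac{20845}{9331} = \frac{104225}{9331} \approx 11.17$)
$\left(u{\left(-20 \right)} + V\right) 57 = \left(- 20 \left(5 - 20\right) + \frac{104225}{9331}\right) 57 = \left(\left(-20\right) \left(-15\right) + \frac{104225}{9331}\right) 57 = \left(300 + \frac{104225}{9331}\right) 57 = \frac{2903525}{9331} \cdot 57 = \frac{165500925}{9331}$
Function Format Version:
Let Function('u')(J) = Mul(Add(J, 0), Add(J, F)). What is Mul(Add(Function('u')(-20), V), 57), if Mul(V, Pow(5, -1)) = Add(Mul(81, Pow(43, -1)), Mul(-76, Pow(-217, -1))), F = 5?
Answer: Rational(165500925, 9331) ≈ 17737.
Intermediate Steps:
Function('u')(J) = Mul(J, Add(5, J)) (Function('u')(J) = Mul(Add(J, 0), Add(J, 5)) = Mul(J, Add(5, J)))
V = Rational(104225, 9331) (V = Mul(5, Add(Mul(81, Pow(43, -1)), Mul(-76, Pow(-217, -1)))) = Mul(5, Add(Mul(81, Rational(1, 43)), Mul(-76, Rational(-1, 217)))) = Mul(5, Add(Rational(81, 43), Rational(76, 217))) = Mul(5, Rational(20845, 9331)) = Rational(104225, 9331) ≈ 11.170)
Mul(Add(Function('u')(-20), V), 57) = Mul(Add(Mul(-20, Add(5, -20)), Rational(104225, 9331)), 57) = Mul(Add(Mul(-20, -15), Rational(104225, 9331)), 57) = Mul(Add(300, Rational(104225, 9331)), 57) = Mul(Rational(2903525, 9331), 57) = Rational(165500925, 9331)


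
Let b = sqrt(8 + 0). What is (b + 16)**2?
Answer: 264 + 64*sqrt(2) ≈ 354.51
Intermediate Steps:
b = 2*sqrt(2) (b = sqrt(8) = 2*sqrt(2) ≈ 2.8284)
(b + 16)**2 = (2*sqrt(2) + 16)**2 = (16 + 2*sqrt(2))**2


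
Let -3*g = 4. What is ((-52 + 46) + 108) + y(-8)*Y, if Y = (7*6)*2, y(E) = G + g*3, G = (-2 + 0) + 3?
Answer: -150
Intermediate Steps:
g = -4/3 (g = -⅓*4 = -4/3 ≈ -1.3333)
G = 1 (G = -2 + 3 = 1)
y(E) = -3 (y(E) = 1 - 4/3*3 = 1 - 4 = -3)
Y = 84 (Y = 42*2 = 84)
((-52 + 46) + 108) + y(-8)*Y = ((-52 + 46) + 108) - 3*84 = (-6 + 108) - 252 = 102 - 252 = -150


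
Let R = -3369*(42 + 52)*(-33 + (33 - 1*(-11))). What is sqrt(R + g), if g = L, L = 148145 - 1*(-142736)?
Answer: I*sqrt(3192665) ≈ 1786.8*I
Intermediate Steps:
L = 290881 (L = 148145 + 142736 = 290881)
g = 290881
R = -3483546 (R = -316686*(-33 + (33 + 11)) = -316686*(-33 + 44) = -316686*11 = -3369*1034 = -3483546)
sqrt(R + g) = sqrt(-3483546 + 290881) = sqrt(-3192665) = I*sqrt(3192665)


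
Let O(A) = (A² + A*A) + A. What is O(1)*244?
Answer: 732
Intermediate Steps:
O(A) = A + 2*A² (O(A) = (A² + A²) + A = 2*A² + A = A + 2*A²)
O(1)*244 = (1*(1 + 2*1))*244 = (1*(1 + 2))*244 = (1*3)*244 = 3*244 = 732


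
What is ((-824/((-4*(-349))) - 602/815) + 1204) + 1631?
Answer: 805995237/284435 ≈ 2833.7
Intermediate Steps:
((-824/((-4*(-349))) - 602/815) + 1204) + 1631 = ((-824/1396 - 602*1/815) + 1204) + 1631 = ((-824*1/1396 - 602/815) + 1204) + 1631 = ((-206/349 - 602/815) + 1204) + 1631 = (-377988/284435 + 1204) + 1631 = 342081752/284435 + 1631 = 805995237/284435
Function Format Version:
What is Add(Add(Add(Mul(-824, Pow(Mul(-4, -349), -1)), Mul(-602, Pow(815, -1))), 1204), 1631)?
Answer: Rational(805995237, 284435) ≈ 2833.7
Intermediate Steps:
Add(Add(Add(Mul(-824, Pow(Mul(-4, -349), -1)), Mul(-602, Pow(815, -1))), 1204), 1631) = Add(Add(Add(Mul(-824, Pow(1396, -1)), Mul(-602, Rational(1, 815))), 1204), 1631) = Add(Add(Add(Mul(-824, Rational(1, 1396)), Rational(-602, 815)), 1204), 1631) = Add(Add(Add(Rational(-206, 349), Rational(-602, 815)), 1204), 1631) = Add(Add(Rational(-377988, 284435), 1204), 1631) = Add(Rational(342081752, 284435), 1631) = Rational(805995237, 284435)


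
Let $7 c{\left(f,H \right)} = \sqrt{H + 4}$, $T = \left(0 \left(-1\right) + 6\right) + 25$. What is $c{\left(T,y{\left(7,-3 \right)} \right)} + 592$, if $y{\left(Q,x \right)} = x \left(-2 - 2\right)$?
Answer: $\frac{4148}{7} \approx 592.57$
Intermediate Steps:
$y{\left(Q,x \right)} = - 4 x$ ($y{\left(Q,x \right)} = x \left(-4\right) = - 4 x$)
$T = 31$ ($T = \left(0 + 6\right) + 25 = 6 + 25 = 31$)
$c{\left(f,H \right)} = \frac{\sqrt{4 + H}}{7}$ ($c{\left(f,H \right)} = \frac{\sqrt{H + 4}}{7} = \frac{\sqrt{4 + H}}{7}$)
$c{\left(T,y{\left(7,-3 \right)} \right)} + 592 = \frac{\sqrt{4 - -12}}{7} + 592 = \frac{\sqrt{4 + 12}}{7} + 592 = \frac{\sqrt{16}}{7} + 592 = \frac{1}{7} \cdot 4 + 592 = \frac{4}{7} + 592 = \frac{4148}{7}$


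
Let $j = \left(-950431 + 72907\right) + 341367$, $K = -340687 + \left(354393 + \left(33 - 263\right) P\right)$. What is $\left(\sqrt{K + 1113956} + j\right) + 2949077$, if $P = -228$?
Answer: $2412920 + \sqrt{1180102} \approx 2.414 \cdot 10^{6}$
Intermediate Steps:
$K = 66146$ ($K = -340687 + \left(354393 + \left(33 - 263\right) \left(-228\right)\right) = -340687 + \left(354393 - -52440\right) = -340687 + \left(354393 + 52440\right) = -340687 + 406833 = 66146$)
$j = -536157$ ($j = -877524 + 341367 = -536157$)
$\left(\sqrt{K + 1113956} + j\right) + 2949077 = \left(\sqrt{66146 + 1113956} - 536157\right) + 2949077 = \left(\sqrt{1180102} - 536157\right) + 2949077 = \left(-536157 + \sqrt{1180102}\right) + 2949077 = 2412920 + \sqrt{1180102}$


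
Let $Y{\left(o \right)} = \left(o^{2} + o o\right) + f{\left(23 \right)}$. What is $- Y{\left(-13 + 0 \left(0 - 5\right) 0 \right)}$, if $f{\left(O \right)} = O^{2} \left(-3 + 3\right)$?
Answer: $-338$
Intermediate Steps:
$f{\left(O \right)} = 0$ ($f{\left(O \right)} = O^{2} \cdot 0 = 0$)
$Y{\left(o \right)} = 2 o^{2}$ ($Y{\left(o \right)} = \left(o^{2} + o o\right) + 0 = \left(o^{2} + o^{2}\right) + 0 = 2 o^{2} + 0 = 2 o^{2}$)
$- Y{\left(-13 + 0 \left(0 - 5\right) 0 \right)} = - 2 \left(-13 + 0 \left(0 - 5\right) 0\right)^{2} = - 2 \left(-13 + 0 \left(-5\right) 0\right)^{2} = - 2 \left(-13 + 0 \cdot 0\right)^{2} = - 2 \left(-13 + 0\right)^{2} = - 2 \left(-13\right)^{2} = - 2 \cdot 169 = \left(-1\right) 338 = -338$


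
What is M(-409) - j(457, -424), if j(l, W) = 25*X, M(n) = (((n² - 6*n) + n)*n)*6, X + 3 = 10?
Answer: -415526179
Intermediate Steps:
X = 7 (X = -3 + 10 = 7)
M(n) = 6*n*(n² - 5*n) (M(n) = ((n² - 5*n)*n)*6 = (n*(n² - 5*n))*6 = 6*n*(n² - 5*n))
j(l, W) = 175 (j(l, W) = 25*7 = 175)
M(-409) - j(457, -424) = 6*(-409)²*(-5 - 409) - 1*175 = 6*167281*(-414) - 175 = -415526004 - 175 = -415526179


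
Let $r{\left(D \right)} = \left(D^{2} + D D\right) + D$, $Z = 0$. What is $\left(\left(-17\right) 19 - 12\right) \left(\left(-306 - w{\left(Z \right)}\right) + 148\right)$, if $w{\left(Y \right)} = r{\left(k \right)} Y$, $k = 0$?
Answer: $52930$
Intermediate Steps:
$r{\left(D \right)} = D + 2 D^{2}$ ($r{\left(D \right)} = \left(D^{2} + D^{2}\right) + D = 2 D^{2} + D = D + 2 D^{2}$)
$w{\left(Y \right)} = 0$ ($w{\left(Y \right)} = 0 \left(1 + 2 \cdot 0\right) Y = 0 \left(1 + 0\right) Y = 0 \cdot 1 Y = 0 Y = 0$)
$\left(\left(-17\right) 19 - 12\right) \left(\left(-306 - w{\left(Z \right)}\right) + 148\right) = \left(\left(-17\right) 19 - 12\right) \left(\left(-306 - 0\right) + 148\right) = \left(-323 - 12\right) \left(\left(-306 + 0\right) + 148\right) = - 335 \left(-306 + 148\right) = \left(-335\right) \left(-158\right) = 52930$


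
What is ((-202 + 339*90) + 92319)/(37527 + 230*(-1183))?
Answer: -122627/234563 ≈ -0.52279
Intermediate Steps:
((-202 + 339*90) + 92319)/(37527 + 230*(-1183)) = ((-202 + 30510) + 92319)/(37527 - 272090) = (30308 + 92319)/(-234563) = 122627*(-1/234563) = -122627/234563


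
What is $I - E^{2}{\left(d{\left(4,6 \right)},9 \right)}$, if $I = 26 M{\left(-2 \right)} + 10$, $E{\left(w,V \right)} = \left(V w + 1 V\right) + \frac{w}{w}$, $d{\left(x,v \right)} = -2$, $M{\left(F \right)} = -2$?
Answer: $-106$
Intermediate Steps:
$E{\left(w,V \right)} = 1 + V + V w$ ($E{\left(w,V \right)} = \left(V w + V\right) + 1 = \left(V + V w\right) + 1 = 1 + V + V w$)
$I = -42$ ($I = 26 \left(-2\right) + 10 = -52 + 10 = -42$)
$I - E^{2}{\left(d{\left(4,6 \right)},9 \right)} = -42 - \left(1 + 9 + 9 \left(-2\right)\right)^{2} = -42 - \left(1 + 9 - 18\right)^{2} = -42 - \left(-8\right)^{2} = -42 - 64 = -106$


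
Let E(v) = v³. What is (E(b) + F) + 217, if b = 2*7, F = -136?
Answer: 2825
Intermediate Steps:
b = 14
(E(b) + F) + 217 = (14³ - 136) + 217 = (2744 - 136) + 217 = 2608 + 217 = 2825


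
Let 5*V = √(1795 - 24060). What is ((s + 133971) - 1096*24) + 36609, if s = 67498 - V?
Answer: 211774 - I*√22265/5 ≈ 2.1177e+5 - 29.843*I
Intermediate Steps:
V = I*√22265/5 (V = √(1795 - 24060)/5 = √(-22265)/5 = (I*√22265)/5 = I*√22265/5 ≈ 29.843*I)
s = 67498 - I*√22265/5 ≈ 67498.0 - 29.843*I
((s + 133971) - 1096*24) + 36609 = (((67498 - I*√22265/5) + 133971) - 1096*24) + 36609 = ((201469 - I*√22265/5) - 26304) + 36609 = (175165 - I*√22265/5) + 36609 = 211774 - I*√22265/5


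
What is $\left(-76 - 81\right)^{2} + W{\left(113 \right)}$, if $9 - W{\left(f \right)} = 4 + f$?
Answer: $24541$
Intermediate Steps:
$W{\left(f \right)} = 5 - f$ ($W{\left(f \right)} = 9 - \left(4 + f\right) = 5 - f$)
$\left(-76 - 81\right)^{2} + W{\left(113 \right)} = \left(-76 - 81\right)^{2} + \left(5 - 113\right) = \left(-157\right)^{2} + \left(5 - 113\right) = 24649 - 108 = 24541$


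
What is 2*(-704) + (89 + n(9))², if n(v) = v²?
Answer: 27492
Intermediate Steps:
2*(-704) + (89 + n(9))² = 2*(-704) + (89 + 9²)² = -1408 + (89 + 81)² = -1408 + 170² = -1408 + 28900 = 27492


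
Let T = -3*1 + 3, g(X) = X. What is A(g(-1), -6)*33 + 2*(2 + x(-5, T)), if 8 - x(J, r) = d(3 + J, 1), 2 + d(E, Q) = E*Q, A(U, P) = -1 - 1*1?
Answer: -38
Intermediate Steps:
T = 0 (T = -3 + 3 = 0)
A(U, P) = -2 (A(U, P) = -1 - 1 = -2)
d(E, Q) = -2 + E*Q
x(J, r) = 7 - J (x(J, r) = 8 - (-2 + (3 + J)*1) = 8 - (-2 + (3 + J)) = 8 - (1 + J) = 8 + (-1 - J) = 7 - J)
A(g(-1), -6)*33 + 2*(2 + x(-5, T)) = -2*33 + 2*(2 + (7 - 1*(-5))) = -66 + 2*(2 + (7 + 5)) = -66 + 2*(2 + 12) = -66 + 2*14 = -66 + 28 = -38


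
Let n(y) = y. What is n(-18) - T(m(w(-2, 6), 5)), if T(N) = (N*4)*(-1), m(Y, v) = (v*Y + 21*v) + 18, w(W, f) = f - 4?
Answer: 514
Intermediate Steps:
w(W, f) = -4 + f
m(Y, v) = 18 + 21*v + Y*v (m(Y, v) = (Y*v + 21*v) + 18 = (21*v + Y*v) + 18 = 18 + 21*v + Y*v)
T(N) = -4*N (T(N) = (4*N)*(-1) = -4*N)
n(-18) - T(m(w(-2, 6), 5)) = -18 - (-4)*(18 + 21*5 + (-4 + 6)*5) = -18 - (-4)*(18 + 105 + 2*5) = -18 - (-4)*(18 + 105 + 10) = -18 - (-4)*133 = -18 - 1*(-532) = -18 + 532 = 514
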